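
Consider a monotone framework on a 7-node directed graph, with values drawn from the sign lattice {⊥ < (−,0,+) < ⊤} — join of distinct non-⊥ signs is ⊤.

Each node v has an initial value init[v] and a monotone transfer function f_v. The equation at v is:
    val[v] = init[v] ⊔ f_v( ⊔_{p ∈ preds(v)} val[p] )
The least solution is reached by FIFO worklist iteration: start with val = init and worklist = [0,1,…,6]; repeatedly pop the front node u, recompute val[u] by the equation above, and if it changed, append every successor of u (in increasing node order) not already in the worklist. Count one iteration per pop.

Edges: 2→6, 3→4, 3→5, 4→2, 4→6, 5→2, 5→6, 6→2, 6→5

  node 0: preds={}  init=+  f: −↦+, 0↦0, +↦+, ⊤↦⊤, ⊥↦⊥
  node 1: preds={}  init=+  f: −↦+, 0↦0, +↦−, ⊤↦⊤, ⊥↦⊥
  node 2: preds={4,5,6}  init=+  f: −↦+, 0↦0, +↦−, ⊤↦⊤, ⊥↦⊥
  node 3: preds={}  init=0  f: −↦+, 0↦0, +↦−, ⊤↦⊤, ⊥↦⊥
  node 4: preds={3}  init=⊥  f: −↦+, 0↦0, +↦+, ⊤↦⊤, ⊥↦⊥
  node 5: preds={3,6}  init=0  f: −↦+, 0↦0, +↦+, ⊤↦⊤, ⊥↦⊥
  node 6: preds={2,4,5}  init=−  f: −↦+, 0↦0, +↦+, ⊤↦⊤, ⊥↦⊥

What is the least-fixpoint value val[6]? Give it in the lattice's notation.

⊤

Worklist (9 pops):
  #1 pop 0: in=⊥ → + (no change)
  #2 pop 1: in=⊥ → + (no change)
  #3 pop 2: in=⊤ → ⊤ (was +); enqueue []
  #4 pop 3: in=⊥ → 0 (no change)
  #5 pop 4: in=0 → 0 (was ⊥); enqueue [2]
  #6 pop 5: in=⊤ → ⊤ (was 0); enqueue []
  #7 pop 6: in=⊤ → ⊤ (was −); enqueue [5]
  #8 pop 2: in=⊤ → ⊤ (no change)
  #9 pop 5: in=⊤ → ⊤ (no change)

Fixpoint:
  val[0] = +
  val[1] = +
  val[2] = ⊤
  val[3] = 0
  val[4] = 0
  val[5] = ⊤
  val[6] = ⊤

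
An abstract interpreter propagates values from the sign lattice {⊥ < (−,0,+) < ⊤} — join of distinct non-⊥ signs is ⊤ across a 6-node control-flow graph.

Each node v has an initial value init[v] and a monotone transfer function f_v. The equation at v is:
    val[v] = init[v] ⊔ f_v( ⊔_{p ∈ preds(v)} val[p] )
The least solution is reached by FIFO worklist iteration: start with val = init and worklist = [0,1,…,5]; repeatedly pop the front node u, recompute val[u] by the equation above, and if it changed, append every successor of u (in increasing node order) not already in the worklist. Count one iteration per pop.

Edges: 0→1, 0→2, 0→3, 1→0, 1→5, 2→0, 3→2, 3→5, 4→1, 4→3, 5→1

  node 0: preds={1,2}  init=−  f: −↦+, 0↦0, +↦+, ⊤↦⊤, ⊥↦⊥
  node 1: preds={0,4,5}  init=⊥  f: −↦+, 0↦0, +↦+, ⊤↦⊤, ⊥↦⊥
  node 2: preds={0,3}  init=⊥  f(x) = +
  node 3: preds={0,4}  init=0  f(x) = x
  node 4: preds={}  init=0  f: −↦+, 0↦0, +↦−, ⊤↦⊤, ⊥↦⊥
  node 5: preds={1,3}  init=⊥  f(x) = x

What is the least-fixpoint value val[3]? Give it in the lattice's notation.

⊤

Worklist (10 pops):
  #1 pop 0: in=⊥ → − (no change)
  #2 pop 1: in=⊤ → ⊤ (was ⊥); enqueue [0]
  #3 pop 2: in=⊤ → + (was ⊥); enqueue []
  #4 pop 3: in=⊤ → ⊤ (was 0); enqueue [2]
  #5 pop 4: in=⊥ → 0 (no change)
  #6 pop 5: in=⊤ → ⊤ (was ⊥); enqueue [1]
  #7 pop 0: in=⊤ → ⊤ (was −); enqueue [3]
  #8 pop 2: in=⊤ → + (no change)
  #9 pop 1: in=⊤ → ⊤ (no change)
  #10 pop 3: in=⊤ → ⊤ (no change)

Fixpoint:
  val[0] = ⊤
  val[1] = ⊤
  val[2] = +
  val[3] = ⊤
  val[4] = 0
  val[5] = ⊤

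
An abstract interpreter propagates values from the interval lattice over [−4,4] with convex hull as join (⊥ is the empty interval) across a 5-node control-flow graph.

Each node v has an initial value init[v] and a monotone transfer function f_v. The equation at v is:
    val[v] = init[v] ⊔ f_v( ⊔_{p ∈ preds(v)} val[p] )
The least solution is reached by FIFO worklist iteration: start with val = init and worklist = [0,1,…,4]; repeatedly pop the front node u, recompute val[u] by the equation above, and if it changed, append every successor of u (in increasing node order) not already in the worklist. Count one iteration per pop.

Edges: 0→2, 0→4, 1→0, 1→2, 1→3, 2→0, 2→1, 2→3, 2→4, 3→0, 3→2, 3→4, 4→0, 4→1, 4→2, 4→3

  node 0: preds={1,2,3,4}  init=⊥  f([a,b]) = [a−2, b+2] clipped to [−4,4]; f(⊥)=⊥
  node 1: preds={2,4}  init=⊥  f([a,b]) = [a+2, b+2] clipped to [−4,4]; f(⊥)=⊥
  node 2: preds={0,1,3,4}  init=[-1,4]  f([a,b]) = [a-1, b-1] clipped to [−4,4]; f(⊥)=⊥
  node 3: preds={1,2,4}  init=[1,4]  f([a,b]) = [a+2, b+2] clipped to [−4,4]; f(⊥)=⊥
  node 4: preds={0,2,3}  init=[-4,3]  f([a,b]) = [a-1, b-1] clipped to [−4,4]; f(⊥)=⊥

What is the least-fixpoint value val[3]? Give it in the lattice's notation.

Iteration log — 8 steps:
  step 1. node 0  ⊔preds=[-4,4]  new=[-4,4]  old=⊥  +wl: 
  step 2. node 1  ⊔preds=[-4,4]  new=[-2,4]  old=⊥  +wl: 0
  step 3. node 2  ⊔preds=[-4,4]  new=[-4,4]  old=[-1,4]  +wl: 1
  step 4. node 3  ⊔preds=[-4,4]  new=[-2,4]  old=[1,4]  +wl: 2
  step 5. node 4  ⊔preds=[-4,4]  new=[-4,3]  stable
  step 6. node 0  ⊔preds=[-4,4]  new=[-4,4]  stable
  step 7. node 1  ⊔preds=[-4,4]  new=[-2,4]  stable
  step 8. node 2  ⊔preds=[-4,4]  new=[-4,4]  stable

Least fixpoint reached:
  node 0: [-4,4]
  node 1: [-2,4]
  node 2: [-4,4]
  node 3: [-2,4]
  node 4: [-4,3]

[-2,4]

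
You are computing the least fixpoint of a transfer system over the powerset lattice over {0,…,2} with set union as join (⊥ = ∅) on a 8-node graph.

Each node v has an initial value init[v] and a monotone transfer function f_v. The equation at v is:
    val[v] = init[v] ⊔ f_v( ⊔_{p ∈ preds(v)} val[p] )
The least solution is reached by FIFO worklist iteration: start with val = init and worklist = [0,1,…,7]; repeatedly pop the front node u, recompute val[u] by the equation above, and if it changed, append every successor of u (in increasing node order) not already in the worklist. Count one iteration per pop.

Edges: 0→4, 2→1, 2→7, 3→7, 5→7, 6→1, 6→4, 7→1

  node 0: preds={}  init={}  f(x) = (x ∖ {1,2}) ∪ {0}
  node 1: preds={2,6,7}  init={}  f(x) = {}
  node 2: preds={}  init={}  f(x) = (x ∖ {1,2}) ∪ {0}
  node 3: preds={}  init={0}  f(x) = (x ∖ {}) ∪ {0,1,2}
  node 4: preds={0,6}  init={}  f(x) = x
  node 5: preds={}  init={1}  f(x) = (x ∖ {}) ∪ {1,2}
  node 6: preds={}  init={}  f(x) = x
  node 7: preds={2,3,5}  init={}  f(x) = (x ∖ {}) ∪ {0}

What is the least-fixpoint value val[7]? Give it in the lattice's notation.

{0,1,2}

Trace (9 dequeues):
  [1] u=0 | in {} | out {0} | prev {} | push {}
  [2] u=1 | in {} | out {} | ==
  [3] u=2 | in {} | out {0} | prev {} | push {1}
  [4] u=3 | in {} | out {0,1,2} | prev {0} | push {}
  [5] u=4 | in {0} | out {0} | prev {} | push {}
  [6] u=5 | in {} | out {1,2} | prev {1} | push {}
  [7] u=6 | in {} | out {} | ==
  [8] u=7 | in {0,1,2} | out {0,1,2} | prev {} | push {}
  [9] u=1 | in {0,1,2} | out {} | ==

Converged values:
  [0] {0}
  [1] {}
  [2] {0}
  [3] {0,1,2}
  [4] {0}
  [5] {1,2}
  [6] {}
  [7] {0,1,2}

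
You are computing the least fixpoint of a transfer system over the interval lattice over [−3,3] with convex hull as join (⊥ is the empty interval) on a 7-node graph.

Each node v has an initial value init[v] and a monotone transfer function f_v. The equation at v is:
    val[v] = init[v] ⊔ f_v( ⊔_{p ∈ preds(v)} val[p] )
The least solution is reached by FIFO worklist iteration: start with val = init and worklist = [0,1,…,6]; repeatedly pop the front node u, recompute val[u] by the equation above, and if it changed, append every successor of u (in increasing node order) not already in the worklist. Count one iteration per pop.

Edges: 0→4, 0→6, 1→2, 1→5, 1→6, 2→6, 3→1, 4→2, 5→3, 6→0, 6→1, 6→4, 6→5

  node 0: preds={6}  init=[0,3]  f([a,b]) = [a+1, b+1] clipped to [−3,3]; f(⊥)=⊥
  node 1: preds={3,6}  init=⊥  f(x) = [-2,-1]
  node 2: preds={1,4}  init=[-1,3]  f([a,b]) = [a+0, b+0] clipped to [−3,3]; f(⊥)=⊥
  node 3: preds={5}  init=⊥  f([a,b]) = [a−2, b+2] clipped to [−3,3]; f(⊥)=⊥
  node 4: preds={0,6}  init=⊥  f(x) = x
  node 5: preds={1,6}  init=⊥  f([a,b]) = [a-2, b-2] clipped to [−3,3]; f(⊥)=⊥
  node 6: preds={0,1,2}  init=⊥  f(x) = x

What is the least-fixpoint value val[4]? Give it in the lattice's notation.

[-2,3]

Trace (17 dequeues):
  [1] u=0 | in ⊥ | out [0,3] | ==
  [2] u=1 | in ⊥ | out [-2,-1] | prev ⊥ | push {}
  [3] u=2 | in [-2,-1] | out [-2,3] | prev [-1,3] | push {}
  [4] u=3 | in ⊥ | out ⊥ | ==
  [5] u=4 | in [0,3] | out [0,3] | prev ⊥ | push {2}
  [6] u=5 | in [-2,-1] | out [-3,-3] | prev ⊥ | push {3}
  [7] u=6 | in [-2,3] | out [-2,3] | prev ⊥ | push {0,1,4,5}
  [8] u=2 | in [-2,3] | out [-2,3] | ==
  [9] u=3 | in [-3,-3] | out [-3,-1] | prev ⊥ | push {}
  [10] u=0 | in [-2,3] | out [-1,3] | prev [0,3] | push {6}
  [11] u=1 | in [-3,3] | out [-2,-1] | ==
  [12] u=4 | in [-2,3] | out [-2,3] | prev [0,3] | push {2}
  [13] u=5 | in [-2,3] | out [-3,1] | prev [-3,-3] | push {3}
  [14] u=6 | in [-2,3] | out [-2,3] | ==
  [15] u=2 | in [-2,3] | out [-2,3] | ==
  [16] u=3 | in [-3,1] | out [-3,3] | prev [-3,-1] | push {1}
  [17] u=1 | in [-3,3] | out [-2,-1] | ==

Converged values:
  [0] [-1,3]
  [1] [-2,-1]
  [2] [-2,3]
  [3] [-3,3]
  [4] [-2,3]
  [5] [-3,1]
  [6] [-2,3]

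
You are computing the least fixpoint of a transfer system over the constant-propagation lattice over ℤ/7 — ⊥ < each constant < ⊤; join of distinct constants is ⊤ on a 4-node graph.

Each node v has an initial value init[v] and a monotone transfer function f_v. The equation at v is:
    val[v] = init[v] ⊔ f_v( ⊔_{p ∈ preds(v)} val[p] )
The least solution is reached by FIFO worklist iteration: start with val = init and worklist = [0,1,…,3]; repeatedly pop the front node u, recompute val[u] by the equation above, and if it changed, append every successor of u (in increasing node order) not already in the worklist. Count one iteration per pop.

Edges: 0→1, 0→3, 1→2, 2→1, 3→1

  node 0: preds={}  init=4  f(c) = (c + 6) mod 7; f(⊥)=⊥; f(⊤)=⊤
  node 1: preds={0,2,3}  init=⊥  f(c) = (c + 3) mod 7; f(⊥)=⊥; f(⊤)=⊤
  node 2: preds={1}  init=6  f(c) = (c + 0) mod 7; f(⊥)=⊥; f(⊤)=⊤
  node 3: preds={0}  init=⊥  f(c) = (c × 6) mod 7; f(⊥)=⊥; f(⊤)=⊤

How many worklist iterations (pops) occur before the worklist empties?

Worklist (5 pops):
  #1 pop 0: in=⊥ → 4 (no change)
  #2 pop 1: in=⊤ → ⊤ (was ⊥); enqueue []
  #3 pop 2: in=⊤ → ⊤ (was 6); enqueue [1]
  #4 pop 3: in=4 → 3 (was ⊥); enqueue []
  #5 pop 1: in=⊤ → ⊤ (no change)

Fixpoint:
  val[0] = 4
  val[1] = ⊤
  val[2] = ⊤
  val[3] = 3

5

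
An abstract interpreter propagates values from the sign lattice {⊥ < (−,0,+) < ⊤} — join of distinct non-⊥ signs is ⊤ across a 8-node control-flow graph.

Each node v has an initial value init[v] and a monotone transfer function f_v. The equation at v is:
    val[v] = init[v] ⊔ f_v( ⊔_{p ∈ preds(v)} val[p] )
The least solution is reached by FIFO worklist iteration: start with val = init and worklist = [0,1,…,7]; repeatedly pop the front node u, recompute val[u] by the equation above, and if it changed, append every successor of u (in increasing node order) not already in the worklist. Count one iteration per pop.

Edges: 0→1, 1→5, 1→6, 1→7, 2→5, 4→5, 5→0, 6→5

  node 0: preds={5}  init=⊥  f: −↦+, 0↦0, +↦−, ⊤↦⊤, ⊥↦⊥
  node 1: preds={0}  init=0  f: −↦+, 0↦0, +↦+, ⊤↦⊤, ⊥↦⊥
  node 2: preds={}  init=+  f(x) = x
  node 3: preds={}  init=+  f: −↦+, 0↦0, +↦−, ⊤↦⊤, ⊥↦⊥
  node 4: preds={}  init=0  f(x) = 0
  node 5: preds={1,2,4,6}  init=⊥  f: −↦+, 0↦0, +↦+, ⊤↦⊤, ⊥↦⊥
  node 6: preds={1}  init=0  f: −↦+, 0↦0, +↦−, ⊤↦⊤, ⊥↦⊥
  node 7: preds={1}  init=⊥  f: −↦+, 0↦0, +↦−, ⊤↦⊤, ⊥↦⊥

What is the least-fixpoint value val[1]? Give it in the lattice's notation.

⊤

Trace (14 dequeues):
  [1] u=0 | in ⊥ | out ⊥ | ==
  [2] u=1 | in ⊥ | out 0 | ==
  [3] u=2 | in ⊥ | out + | ==
  [4] u=3 | in ⊥ | out + | ==
  [5] u=4 | in ⊥ | out 0 | ==
  [6] u=5 | in ⊤ | out ⊤ | prev ⊥ | push {0}
  [7] u=6 | in 0 | out 0 | ==
  [8] u=7 | in 0 | out 0 | prev ⊥ | push {}
  [9] u=0 | in ⊤ | out ⊤ | prev ⊥ | push {1}
  [10] u=1 | in ⊤ | out ⊤ | prev 0 | push {5,6,7}
  [11] u=5 | in ⊤ | out ⊤ | ==
  [12] u=6 | in ⊤ | out ⊤ | prev 0 | push {5}
  [13] u=7 | in ⊤ | out ⊤ | prev 0 | push {}
  [14] u=5 | in ⊤ | out ⊤ | ==

Converged values:
  [0] ⊤
  [1] ⊤
  [2] +
  [3] +
  [4] 0
  [5] ⊤
  [6] ⊤
  [7] ⊤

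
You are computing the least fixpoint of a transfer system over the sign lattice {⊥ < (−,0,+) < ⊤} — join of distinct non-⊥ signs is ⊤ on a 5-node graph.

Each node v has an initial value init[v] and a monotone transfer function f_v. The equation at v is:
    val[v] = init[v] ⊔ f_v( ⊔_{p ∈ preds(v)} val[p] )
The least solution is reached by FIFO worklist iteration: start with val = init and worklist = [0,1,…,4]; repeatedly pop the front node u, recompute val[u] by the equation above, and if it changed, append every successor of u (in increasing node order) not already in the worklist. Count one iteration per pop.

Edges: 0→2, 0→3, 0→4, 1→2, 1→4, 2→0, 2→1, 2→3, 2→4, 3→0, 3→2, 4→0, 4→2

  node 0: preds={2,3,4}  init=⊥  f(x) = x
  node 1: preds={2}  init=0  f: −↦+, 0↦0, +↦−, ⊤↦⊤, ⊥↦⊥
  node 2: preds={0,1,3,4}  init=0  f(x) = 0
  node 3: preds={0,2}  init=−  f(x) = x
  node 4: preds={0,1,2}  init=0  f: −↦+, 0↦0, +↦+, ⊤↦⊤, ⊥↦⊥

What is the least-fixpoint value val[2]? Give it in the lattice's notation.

Worklist (7 pops):
  #1 pop 0: in=⊤ → ⊤ (was ⊥); enqueue []
  #2 pop 1: in=0 → 0 (no change)
  #3 pop 2: in=⊤ → 0 (no change)
  #4 pop 3: in=⊤ → ⊤ (was −); enqueue [0,2]
  #5 pop 4: in=⊤ → ⊤ (was 0); enqueue []
  #6 pop 0: in=⊤ → ⊤ (no change)
  #7 pop 2: in=⊤ → 0 (no change)

Fixpoint:
  val[0] = ⊤
  val[1] = 0
  val[2] = 0
  val[3] = ⊤
  val[4] = ⊤

0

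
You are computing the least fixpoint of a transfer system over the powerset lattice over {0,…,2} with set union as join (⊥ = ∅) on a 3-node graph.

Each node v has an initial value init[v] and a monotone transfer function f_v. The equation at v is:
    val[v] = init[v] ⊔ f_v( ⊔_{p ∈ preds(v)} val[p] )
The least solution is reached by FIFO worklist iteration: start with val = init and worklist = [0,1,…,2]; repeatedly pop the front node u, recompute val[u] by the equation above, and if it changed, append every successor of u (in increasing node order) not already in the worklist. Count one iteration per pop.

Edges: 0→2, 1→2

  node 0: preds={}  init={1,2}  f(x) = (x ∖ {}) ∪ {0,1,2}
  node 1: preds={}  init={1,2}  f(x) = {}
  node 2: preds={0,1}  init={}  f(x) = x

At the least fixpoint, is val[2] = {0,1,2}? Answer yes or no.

yes

Iteration log — 3 steps:
  step 1. node 0  ⊔preds={}  new={0,1,2}  old={1,2}  +wl: 
  step 2. node 1  ⊔preds={}  new={1,2}  stable
  step 3. node 2  ⊔preds={0,1,2}  new={0,1,2}  old={}  +wl: 

Least fixpoint reached:
  node 0: {0,1,2}
  node 1: {1,2}
  node 2: {0,1,2}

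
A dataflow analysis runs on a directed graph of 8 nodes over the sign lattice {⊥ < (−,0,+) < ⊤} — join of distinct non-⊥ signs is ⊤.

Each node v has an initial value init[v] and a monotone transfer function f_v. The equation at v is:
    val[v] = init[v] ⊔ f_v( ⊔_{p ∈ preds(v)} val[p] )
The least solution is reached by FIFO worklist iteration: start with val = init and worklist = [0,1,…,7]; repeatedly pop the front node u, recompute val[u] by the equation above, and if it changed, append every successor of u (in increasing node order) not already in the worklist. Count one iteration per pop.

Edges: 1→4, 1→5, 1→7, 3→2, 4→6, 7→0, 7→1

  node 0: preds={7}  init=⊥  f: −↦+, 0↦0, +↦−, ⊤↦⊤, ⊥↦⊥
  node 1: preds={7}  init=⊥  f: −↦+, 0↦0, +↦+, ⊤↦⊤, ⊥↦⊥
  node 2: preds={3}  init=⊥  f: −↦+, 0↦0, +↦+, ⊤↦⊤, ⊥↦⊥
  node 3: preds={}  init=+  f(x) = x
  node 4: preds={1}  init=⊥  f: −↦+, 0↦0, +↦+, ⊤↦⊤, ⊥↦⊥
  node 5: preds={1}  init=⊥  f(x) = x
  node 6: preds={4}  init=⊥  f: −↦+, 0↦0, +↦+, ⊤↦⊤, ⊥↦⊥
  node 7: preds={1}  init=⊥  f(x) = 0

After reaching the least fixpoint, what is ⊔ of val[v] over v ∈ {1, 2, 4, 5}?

⊤

Iteration log — 14 steps:
  step 1. node 0  ⊔preds=⊥  new=⊥  stable
  step 2. node 1  ⊔preds=⊥  new=⊥  stable
  step 3. node 2  ⊔preds=+  new=+  old=⊥  +wl: 
  step 4. node 3  ⊔preds=⊥  new=+  stable
  step 5. node 4  ⊔preds=⊥  new=⊥  stable
  step 6. node 5  ⊔preds=⊥  new=⊥  stable
  step 7. node 6  ⊔preds=⊥  new=⊥  stable
  step 8. node 7  ⊔preds=⊥  new=0  old=⊥  +wl: 0,1
  step 9. node 0  ⊔preds=0  new=0  old=⊥  +wl: 
  step 10. node 1  ⊔preds=0  new=0  old=⊥  +wl: 4,5,7
  step 11. node 4  ⊔preds=0  new=0  old=⊥  +wl: 6
  step 12. node 5  ⊔preds=0  new=0  old=⊥  +wl: 
  step 13. node 7  ⊔preds=0  new=0  stable
  step 14. node 6  ⊔preds=0  new=0  old=⊥  +wl: 

Least fixpoint reached:
  node 0: 0
  node 1: 0
  node 2: +
  node 3: +
  node 4: 0
  node 5: 0
  node 6: 0
  node 7: 0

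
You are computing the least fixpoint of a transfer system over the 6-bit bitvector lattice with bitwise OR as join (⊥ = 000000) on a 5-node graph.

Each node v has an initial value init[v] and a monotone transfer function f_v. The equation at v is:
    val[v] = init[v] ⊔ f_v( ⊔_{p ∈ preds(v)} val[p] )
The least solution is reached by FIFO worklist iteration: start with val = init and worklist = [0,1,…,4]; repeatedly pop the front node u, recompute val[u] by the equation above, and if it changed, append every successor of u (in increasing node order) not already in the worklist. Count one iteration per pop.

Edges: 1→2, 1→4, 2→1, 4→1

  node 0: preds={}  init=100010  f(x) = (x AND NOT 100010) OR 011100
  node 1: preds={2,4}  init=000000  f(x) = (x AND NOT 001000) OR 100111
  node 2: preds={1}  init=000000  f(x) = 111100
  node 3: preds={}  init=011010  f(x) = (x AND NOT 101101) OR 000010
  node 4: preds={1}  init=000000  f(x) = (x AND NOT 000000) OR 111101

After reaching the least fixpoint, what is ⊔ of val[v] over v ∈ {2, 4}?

111111

Trace (8 dequeues):
  [1] u=0 | in 000000 | out 111110 | prev 100010 | push {}
  [2] u=1 | in 000000 | out 100111 | prev 000000 | push {}
  [3] u=2 | in 100111 | out 111100 | prev 000000 | push {1}
  [4] u=3 | in 000000 | out 011010 | ==
  [5] u=4 | in 100111 | out 111111 | prev 000000 | push {}
  [6] u=1 | in 111111 | out 110111 | prev 100111 | push {2,4}
  [7] u=2 | in 110111 | out 111100 | ==
  [8] u=4 | in 110111 | out 111111 | ==

Converged values:
  [0] 111110
  [1] 110111
  [2] 111100
  [3] 011010
  [4] 111111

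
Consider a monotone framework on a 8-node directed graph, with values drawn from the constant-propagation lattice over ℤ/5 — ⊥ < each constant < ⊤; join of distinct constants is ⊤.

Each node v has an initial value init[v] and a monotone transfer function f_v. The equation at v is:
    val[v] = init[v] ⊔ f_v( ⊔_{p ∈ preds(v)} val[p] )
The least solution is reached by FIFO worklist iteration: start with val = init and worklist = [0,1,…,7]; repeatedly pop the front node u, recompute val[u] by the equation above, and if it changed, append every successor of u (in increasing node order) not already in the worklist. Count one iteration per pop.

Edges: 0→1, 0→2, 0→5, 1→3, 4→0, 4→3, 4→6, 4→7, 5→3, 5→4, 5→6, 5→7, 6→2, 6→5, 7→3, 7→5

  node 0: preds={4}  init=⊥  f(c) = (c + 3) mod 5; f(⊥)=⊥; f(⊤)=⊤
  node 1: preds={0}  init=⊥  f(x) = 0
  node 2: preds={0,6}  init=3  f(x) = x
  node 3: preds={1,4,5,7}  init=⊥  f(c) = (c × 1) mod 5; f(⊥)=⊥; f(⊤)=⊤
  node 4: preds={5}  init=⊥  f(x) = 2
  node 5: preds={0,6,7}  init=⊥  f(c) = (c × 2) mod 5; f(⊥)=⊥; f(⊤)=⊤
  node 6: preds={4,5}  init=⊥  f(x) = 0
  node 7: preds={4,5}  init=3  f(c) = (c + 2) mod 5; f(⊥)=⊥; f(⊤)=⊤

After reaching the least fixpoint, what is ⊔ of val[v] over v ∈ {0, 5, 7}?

Worklist (18 pops):
  #1 pop 0: in=⊥ → ⊥ (no change)
  #2 pop 1: in=⊥ → 0 (was ⊥); enqueue []
  #3 pop 2: in=⊥ → 3 (no change)
  #4 pop 3: in=⊤ → ⊤ (was ⊥); enqueue []
  #5 pop 4: in=⊥ → 2 (was ⊥); enqueue [0,3]
  #6 pop 5: in=3 → 1 (was ⊥); enqueue [4]
  #7 pop 6: in=⊤ → 0 (was ⊥); enqueue [2,5]
  #8 pop 7: in=⊤ → ⊤ (was 3); enqueue []
  #9 pop 0: in=2 → 0 (was ⊥); enqueue [1]
  #10 pop 3: in=⊤ → ⊤ (no change)
  #11 pop 4: in=1 → 2 (no change)
  #12 pop 2: in=0 → ⊤ (was 3); enqueue []
  #13 pop 5: in=⊤ → ⊤ (was 1); enqueue [3,4,6,7]
  #14 pop 1: in=0 → 0 (no change)
  #15 pop 3: in=⊤ → ⊤ (no change)
  #16 pop 4: in=⊤ → 2 (no change)
  #17 pop 6: in=⊤ → 0 (no change)
  #18 pop 7: in=⊤ → ⊤ (no change)

Fixpoint:
  val[0] = 0
  val[1] = 0
  val[2] = ⊤
  val[3] = ⊤
  val[4] = 2
  val[5] = ⊤
  val[6] = 0
  val[7] = ⊤

⊤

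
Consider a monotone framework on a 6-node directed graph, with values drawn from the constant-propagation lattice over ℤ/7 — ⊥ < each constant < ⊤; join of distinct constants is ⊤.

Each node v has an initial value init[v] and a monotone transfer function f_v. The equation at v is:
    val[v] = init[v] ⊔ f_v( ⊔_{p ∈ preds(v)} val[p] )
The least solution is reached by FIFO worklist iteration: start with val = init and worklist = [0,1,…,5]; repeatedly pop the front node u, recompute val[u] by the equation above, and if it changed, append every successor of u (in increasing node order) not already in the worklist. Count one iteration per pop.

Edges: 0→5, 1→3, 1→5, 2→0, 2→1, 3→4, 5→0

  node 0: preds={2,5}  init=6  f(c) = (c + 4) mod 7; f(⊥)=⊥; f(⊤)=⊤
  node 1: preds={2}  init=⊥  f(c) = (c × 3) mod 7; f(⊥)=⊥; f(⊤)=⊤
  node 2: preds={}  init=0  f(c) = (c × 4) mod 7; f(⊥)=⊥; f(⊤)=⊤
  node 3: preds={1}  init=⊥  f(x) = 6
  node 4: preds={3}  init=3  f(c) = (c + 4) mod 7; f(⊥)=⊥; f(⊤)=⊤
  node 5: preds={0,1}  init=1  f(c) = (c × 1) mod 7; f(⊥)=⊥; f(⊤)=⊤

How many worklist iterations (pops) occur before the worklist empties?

Iteration log — 7 steps:
  step 1. node 0  ⊔preds=⊤  new=⊤  old=6  +wl: 
  step 2. node 1  ⊔preds=0  new=0  old=⊥  +wl: 
  step 3. node 2  ⊔preds=⊥  new=0  stable
  step 4. node 3  ⊔preds=0  new=6  old=⊥  +wl: 
  step 5. node 4  ⊔preds=6  new=3  stable
  step 6. node 5  ⊔preds=⊤  new=⊤  old=1  +wl: 0
  step 7. node 0  ⊔preds=⊤  new=⊤  stable

Least fixpoint reached:
  node 0: ⊤
  node 1: 0
  node 2: 0
  node 3: 6
  node 4: 3
  node 5: ⊤

7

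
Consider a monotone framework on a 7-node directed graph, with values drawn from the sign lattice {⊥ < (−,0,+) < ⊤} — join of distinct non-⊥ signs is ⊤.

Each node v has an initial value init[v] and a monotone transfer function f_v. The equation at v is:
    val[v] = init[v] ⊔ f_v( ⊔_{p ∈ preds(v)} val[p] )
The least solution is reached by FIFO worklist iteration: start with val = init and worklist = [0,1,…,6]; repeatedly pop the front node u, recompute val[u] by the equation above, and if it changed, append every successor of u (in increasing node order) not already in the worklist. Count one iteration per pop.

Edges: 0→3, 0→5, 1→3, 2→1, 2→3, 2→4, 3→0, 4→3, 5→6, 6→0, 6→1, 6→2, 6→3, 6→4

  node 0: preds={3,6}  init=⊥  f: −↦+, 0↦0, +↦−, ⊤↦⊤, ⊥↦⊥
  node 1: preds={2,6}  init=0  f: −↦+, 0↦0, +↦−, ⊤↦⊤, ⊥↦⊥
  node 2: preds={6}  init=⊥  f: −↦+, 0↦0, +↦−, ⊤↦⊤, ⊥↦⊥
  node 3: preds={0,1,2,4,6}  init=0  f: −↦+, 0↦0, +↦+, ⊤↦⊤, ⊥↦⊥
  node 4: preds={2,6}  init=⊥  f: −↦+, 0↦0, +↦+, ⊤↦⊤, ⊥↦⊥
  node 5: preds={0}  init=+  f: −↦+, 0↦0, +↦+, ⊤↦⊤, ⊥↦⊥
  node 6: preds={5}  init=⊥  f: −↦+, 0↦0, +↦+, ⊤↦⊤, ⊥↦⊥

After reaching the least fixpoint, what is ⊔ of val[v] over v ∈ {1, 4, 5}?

⊤

Worklist (16 pops):
  #1 pop 0: in=0 → 0 (was ⊥); enqueue []
  #2 pop 1: in=⊥ → 0 (no change)
  #3 pop 2: in=⊥ → ⊥ (no change)
  #4 pop 3: in=0 → 0 (no change)
  #5 pop 4: in=⊥ → ⊥ (no change)
  #6 pop 5: in=0 → ⊤ (was +); enqueue []
  #7 pop 6: in=⊤ → ⊤ (was ⊥); enqueue [0,1,2,3,4]
  #8 pop 0: in=⊤ → ⊤ (was 0); enqueue [5]
  #9 pop 1: in=⊤ → ⊤ (was 0); enqueue []
  #10 pop 2: in=⊤ → ⊤ (was ⊥); enqueue [1]
  #11 pop 3: in=⊤ → ⊤ (was 0); enqueue [0]
  #12 pop 4: in=⊤ → ⊤ (was ⊥); enqueue [3]
  #13 pop 5: in=⊤ → ⊤ (no change)
  #14 pop 1: in=⊤ → ⊤ (no change)
  #15 pop 0: in=⊤ → ⊤ (no change)
  #16 pop 3: in=⊤ → ⊤ (no change)

Fixpoint:
  val[0] = ⊤
  val[1] = ⊤
  val[2] = ⊤
  val[3] = ⊤
  val[4] = ⊤
  val[5] = ⊤
  val[6] = ⊤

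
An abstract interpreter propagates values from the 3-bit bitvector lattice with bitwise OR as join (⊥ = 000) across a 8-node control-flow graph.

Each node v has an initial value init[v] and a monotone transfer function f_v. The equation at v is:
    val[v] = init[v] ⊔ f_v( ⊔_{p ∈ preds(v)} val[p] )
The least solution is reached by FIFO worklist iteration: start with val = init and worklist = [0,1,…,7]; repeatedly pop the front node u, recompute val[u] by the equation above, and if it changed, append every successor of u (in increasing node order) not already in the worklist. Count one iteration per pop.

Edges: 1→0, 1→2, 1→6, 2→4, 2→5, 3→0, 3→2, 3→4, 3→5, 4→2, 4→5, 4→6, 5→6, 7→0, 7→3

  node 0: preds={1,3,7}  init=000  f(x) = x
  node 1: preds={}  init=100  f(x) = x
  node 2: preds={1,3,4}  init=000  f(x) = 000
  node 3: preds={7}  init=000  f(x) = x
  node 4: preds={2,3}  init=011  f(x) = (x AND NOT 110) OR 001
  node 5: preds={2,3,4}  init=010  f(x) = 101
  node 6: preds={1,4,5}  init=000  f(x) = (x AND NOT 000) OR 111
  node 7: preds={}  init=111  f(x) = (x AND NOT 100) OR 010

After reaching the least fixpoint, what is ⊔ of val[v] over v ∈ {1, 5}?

Worklist (10 pops):
  #1 pop 0: in=111 → 111 (was 000); enqueue []
  #2 pop 1: in=000 → 100 (no change)
  #3 pop 2: in=111 → 000 (no change)
  #4 pop 3: in=111 → 111 (was 000); enqueue [0,2]
  #5 pop 4: in=111 → 011 (no change)
  #6 pop 5: in=111 → 111 (was 010); enqueue []
  #7 pop 6: in=111 → 111 (was 000); enqueue []
  #8 pop 7: in=000 → 111 (no change)
  #9 pop 0: in=111 → 111 (no change)
  #10 pop 2: in=111 → 000 (no change)

Fixpoint:
  val[0] = 111
  val[1] = 100
  val[2] = 000
  val[3] = 111
  val[4] = 011
  val[5] = 111
  val[6] = 111
  val[7] = 111

111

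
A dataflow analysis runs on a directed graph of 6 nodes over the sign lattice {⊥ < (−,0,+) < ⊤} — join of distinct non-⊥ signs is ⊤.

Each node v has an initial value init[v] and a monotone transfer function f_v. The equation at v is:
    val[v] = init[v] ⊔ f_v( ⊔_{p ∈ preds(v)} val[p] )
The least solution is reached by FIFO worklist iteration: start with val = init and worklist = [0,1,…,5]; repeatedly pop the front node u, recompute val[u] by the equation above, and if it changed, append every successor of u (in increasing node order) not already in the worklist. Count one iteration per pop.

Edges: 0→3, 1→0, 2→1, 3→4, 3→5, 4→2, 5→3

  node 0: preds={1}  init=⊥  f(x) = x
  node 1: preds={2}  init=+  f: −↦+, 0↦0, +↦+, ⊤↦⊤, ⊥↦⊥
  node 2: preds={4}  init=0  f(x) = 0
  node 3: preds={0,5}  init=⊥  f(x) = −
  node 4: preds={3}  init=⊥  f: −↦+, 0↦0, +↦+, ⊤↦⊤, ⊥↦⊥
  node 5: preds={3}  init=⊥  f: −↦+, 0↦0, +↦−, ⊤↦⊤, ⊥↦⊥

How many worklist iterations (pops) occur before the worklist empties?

9

Worklist (9 pops):
  #1 pop 0: in=+ → + (was ⊥); enqueue []
  #2 pop 1: in=0 → ⊤ (was +); enqueue [0]
  #3 pop 2: in=⊥ → 0 (no change)
  #4 pop 3: in=+ → − (was ⊥); enqueue []
  #5 pop 4: in=− → + (was ⊥); enqueue [2]
  #6 pop 5: in=− → + (was ⊥); enqueue [3]
  #7 pop 0: in=⊤ → ⊤ (was +); enqueue []
  #8 pop 2: in=+ → 0 (no change)
  #9 pop 3: in=⊤ → − (no change)

Fixpoint:
  val[0] = ⊤
  val[1] = ⊤
  val[2] = 0
  val[3] = −
  val[4] = +
  val[5] = +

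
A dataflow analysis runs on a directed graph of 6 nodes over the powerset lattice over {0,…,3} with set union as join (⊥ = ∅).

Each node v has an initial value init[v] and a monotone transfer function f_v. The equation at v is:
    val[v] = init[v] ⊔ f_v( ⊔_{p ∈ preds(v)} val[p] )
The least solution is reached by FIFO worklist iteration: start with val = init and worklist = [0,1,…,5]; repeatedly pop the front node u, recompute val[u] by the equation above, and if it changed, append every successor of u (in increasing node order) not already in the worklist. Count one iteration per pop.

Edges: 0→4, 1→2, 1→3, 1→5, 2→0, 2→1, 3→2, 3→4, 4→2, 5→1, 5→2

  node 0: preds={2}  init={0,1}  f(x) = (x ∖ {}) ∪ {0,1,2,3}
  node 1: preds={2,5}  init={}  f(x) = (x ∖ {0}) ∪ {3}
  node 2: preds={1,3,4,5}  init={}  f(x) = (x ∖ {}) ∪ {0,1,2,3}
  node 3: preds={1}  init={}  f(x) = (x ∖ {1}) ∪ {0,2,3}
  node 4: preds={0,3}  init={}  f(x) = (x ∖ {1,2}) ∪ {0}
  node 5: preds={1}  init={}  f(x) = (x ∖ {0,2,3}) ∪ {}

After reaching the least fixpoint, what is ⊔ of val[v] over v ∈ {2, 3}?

{0,1,2,3}

Iteration log — 13 steps:
  step 1. node 0  ⊔preds={}  new={0,1,2,3}  old={0,1}  +wl: 
  step 2. node 1  ⊔preds={}  new={3}  old={}  +wl: 
  step 3. node 2  ⊔preds={3}  new={0,1,2,3}  old={}  +wl: 0,1
  step 4. node 3  ⊔preds={3}  new={0,2,3}  old={}  +wl: 2
  step 5. node 4  ⊔preds={0,1,2,3}  new={0,3}  old={}  +wl: 
  step 6. node 5  ⊔preds={3}  new={}  stable
  step 7. node 0  ⊔preds={0,1,2,3}  new={0,1,2,3}  stable
  step 8. node 1  ⊔preds={0,1,2,3}  new={1,2,3}  old={3}  +wl: 3,5
  step 9. node 2  ⊔preds={0,1,2,3}  new={0,1,2,3}  stable
  step 10. node 3  ⊔preds={1,2,3}  new={0,2,3}  stable
  step 11. node 5  ⊔preds={1,2,3}  new={1}  old={}  +wl: 1,2
  step 12. node 1  ⊔preds={0,1,2,3}  new={1,2,3}  stable
  step 13. node 2  ⊔preds={0,1,2,3}  new={0,1,2,3}  stable

Least fixpoint reached:
  node 0: {0,1,2,3}
  node 1: {1,2,3}
  node 2: {0,1,2,3}
  node 3: {0,2,3}
  node 4: {0,3}
  node 5: {1}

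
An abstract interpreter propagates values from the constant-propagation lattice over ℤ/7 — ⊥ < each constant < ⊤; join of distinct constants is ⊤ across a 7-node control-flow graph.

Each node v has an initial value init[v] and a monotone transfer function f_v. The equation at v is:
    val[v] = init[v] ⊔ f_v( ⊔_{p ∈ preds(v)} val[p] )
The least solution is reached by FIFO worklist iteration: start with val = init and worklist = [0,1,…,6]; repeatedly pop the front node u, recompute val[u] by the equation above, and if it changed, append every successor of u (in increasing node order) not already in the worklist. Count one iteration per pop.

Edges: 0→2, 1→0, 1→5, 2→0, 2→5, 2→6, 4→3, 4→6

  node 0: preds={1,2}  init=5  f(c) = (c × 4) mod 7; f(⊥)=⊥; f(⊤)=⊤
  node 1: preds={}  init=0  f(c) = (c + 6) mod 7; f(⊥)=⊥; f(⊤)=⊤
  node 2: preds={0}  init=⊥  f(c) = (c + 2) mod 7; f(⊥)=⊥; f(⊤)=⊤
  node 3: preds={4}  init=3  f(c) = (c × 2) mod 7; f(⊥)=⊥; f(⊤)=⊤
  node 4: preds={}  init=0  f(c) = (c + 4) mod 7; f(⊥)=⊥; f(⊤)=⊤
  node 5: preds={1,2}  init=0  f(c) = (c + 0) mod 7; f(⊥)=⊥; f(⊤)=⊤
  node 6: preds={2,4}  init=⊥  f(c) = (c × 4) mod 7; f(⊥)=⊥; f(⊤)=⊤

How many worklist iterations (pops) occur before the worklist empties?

8

Iteration log — 8 steps:
  step 1. node 0  ⊔preds=0  new=⊤  old=5  +wl: 
  step 2. node 1  ⊔preds=⊥  new=0  stable
  step 3. node 2  ⊔preds=⊤  new=⊤  old=⊥  +wl: 0
  step 4. node 3  ⊔preds=0  new=⊤  old=3  +wl: 
  step 5. node 4  ⊔preds=⊥  new=0  stable
  step 6. node 5  ⊔preds=⊤  new=⊤  old=0  +wl: 
  step 7. node 6  ⊔preds=⊤  new=⊤  old=⊥  +wl: 
  step 8. node 0  ⊔preds=⊤  new=⊤  stable

Least fixpoint reached:
  node 0: ⊤
  node 1: 0
  node 2: ⊤
  node 3: ⊤
  node 4: 0
  node 5: ⊤
  node 6: ⊤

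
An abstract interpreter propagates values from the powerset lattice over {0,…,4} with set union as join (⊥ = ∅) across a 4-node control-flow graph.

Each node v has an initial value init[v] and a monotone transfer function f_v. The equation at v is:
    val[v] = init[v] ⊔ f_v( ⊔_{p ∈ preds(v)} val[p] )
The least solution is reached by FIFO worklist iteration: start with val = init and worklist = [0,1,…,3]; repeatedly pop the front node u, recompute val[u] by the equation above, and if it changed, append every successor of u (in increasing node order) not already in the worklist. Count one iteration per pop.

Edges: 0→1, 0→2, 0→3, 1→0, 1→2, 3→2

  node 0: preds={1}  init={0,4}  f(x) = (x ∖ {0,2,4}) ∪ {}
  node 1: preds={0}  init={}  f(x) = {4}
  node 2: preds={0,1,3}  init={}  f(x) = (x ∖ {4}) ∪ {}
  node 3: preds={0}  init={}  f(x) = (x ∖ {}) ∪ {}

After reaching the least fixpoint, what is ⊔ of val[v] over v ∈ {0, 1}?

{0,4}

Trace (6 dequeues):
  [1] u=0 | in {} | out {0,4} | ==
  [2] u=1 | in {0,4} | out {4} | prev {} | push {0}
  [3] u=2 | in {0,4} | out {0} | prev {} | push {}
  [4] u=3 | in {0,4} | out {0,4} | prev {} | push {2}
  [5] u=0 | in {4} | out {0,4} | ==
  [6] u=2 | in {0,4} | out {0} | ==

Converged values:
  [0] {0,4}
  [1] {4}
  [2] {0}
  [3] {0,4}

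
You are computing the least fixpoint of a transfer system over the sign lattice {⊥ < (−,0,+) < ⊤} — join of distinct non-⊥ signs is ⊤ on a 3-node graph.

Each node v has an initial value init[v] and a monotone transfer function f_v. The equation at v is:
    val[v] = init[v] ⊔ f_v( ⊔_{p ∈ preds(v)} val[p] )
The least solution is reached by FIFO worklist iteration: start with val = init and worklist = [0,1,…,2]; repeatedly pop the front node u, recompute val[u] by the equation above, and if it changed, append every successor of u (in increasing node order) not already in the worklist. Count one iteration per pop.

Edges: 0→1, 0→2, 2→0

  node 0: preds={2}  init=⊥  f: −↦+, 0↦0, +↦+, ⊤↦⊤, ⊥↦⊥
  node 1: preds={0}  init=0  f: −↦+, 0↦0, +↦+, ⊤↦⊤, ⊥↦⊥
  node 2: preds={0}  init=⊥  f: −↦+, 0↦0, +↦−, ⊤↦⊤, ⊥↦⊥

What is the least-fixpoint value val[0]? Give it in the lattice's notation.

Worklist (3 pops):
  #1 pop 0: in=⊥ → ⊥ (no change)
  #2 pop 1: in=⊥ → 0 (no change)
  #3 pop 2: in=⊥ → ⊥ (no change)

Fixpoint:
  val[0] = ⊥
  val[1] = 0
  val[2] = ⊥

⊥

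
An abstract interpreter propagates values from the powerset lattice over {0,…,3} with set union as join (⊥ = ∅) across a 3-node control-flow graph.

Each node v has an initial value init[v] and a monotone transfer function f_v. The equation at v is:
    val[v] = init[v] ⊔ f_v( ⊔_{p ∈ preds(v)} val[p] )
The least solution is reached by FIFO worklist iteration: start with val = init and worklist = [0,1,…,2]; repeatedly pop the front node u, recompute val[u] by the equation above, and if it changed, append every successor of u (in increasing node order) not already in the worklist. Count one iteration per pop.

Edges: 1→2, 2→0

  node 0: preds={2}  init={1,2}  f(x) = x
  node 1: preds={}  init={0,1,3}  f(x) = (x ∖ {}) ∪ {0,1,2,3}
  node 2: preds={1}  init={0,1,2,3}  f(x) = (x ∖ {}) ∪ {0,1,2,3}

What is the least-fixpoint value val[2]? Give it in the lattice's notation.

Trace (3 dequeues):
  [1] u=0 | in {0,1,2,3} | out {0,1,2,3} | prev {1,2} | push {}
  [2] u=1 | in {} | out {0,1,2,3} | prev {0,1,3} | push {}
  [3] u=2 | in {0,1,2,3} | out {0,1,2,3} | ==

Converged values:
  [0] {0,1,2,3}
  [1] {0,1,2,3}
  [2] {0,1,2,3}

{0,1,2,3}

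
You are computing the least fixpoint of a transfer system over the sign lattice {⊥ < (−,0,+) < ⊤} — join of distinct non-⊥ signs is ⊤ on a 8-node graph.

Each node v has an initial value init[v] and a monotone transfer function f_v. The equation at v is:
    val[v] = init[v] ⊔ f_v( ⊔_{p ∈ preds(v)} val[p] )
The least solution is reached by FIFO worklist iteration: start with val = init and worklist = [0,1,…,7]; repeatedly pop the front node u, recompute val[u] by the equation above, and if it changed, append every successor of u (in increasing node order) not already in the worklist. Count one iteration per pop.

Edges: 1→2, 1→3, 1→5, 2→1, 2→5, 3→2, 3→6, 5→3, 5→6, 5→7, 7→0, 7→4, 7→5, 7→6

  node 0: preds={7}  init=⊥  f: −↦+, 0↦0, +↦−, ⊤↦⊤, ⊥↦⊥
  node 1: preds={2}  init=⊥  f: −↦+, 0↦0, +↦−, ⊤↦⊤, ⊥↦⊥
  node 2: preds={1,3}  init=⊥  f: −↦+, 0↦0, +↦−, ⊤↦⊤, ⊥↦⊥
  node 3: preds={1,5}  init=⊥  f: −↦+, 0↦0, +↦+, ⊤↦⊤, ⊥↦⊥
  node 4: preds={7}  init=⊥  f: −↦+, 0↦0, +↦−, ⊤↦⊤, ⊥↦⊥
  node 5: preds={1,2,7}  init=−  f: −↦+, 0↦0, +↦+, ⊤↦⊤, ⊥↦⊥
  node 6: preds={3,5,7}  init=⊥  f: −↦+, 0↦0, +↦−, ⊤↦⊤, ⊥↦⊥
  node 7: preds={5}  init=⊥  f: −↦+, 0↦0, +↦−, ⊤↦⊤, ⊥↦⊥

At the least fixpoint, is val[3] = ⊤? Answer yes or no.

yes

Worklist (25 pops):
  #1 pop 0: in=⊥ → ⊥ (no change)
  #2 pop 1: in=⊥ → ⊥ (no change)
  #3 pop 2: in=⊥ → ⊥ (no change)
  #4 pop 3: in=− → + (was ⊥); enqueue [2]
  #5 pop 4: in=⊥ → ⊥ (no change)
  #6 pop 5: in=⊥ → − (no change)
  #7 pop 6: in=⊤ → ⊤ (was ⊥); enqueue []
  #8 pop 7: in=− → + (was ⊥); enqueue [0,4,5,6]
  #9 pop 2: in=+ → − (was ⊥); enqueue [1]
  #10 pop 0: in=+ → − (was ⊥); enqueue []
  #11 pop 4: in=+ → − (was ⊥); enqueue []
  #12 pop 5: in=⊤ → ⊤ (was −); enqueue [3,7]
  #13 pop 6: in=⊤ → ⊤ (no change)
  #14 pop 1: in=− → + (was ⊥); enqueue [2,5]
  #15 pop 3: in=⊤ → ⊤ (was +); enqueue [6]
  #16 pop 7: in=⊤ → ⊤ (was +); enqueue [0,4]
  #17 pop 2: in=⊤ → ⊤ (was −); enqueue [1]
  #18 pop 5: in=⊤ → ⊤ (no change)
  #19 pop 6: in=⊤ → ⊤ (no change)
  #20 pop 0: in=⊤ → ⊤ (was −); enqueue []
  #21 pop 4: in=⊤ → ⊤ (was −); enqueue []
  #22 pop 1: in=⊤ → ⊤ (was +); enqueue [2,3,5]
  #23 pop 2: in=⊤ → ⊤ (no change)
  #24 pop 3: in=⊤ → ⊤ (no change)
  #25 pop 5: in=⊤ → ⊤ (no change)

Fixpoint:
  val[0] = ⊤
  val[1] = ⊤
  val[2] = ⊤
  val[3] = ⊤
  val[4] = ⊤
  val[5] = ⊤
  val[6] = ⊤
  val[7] = ⊤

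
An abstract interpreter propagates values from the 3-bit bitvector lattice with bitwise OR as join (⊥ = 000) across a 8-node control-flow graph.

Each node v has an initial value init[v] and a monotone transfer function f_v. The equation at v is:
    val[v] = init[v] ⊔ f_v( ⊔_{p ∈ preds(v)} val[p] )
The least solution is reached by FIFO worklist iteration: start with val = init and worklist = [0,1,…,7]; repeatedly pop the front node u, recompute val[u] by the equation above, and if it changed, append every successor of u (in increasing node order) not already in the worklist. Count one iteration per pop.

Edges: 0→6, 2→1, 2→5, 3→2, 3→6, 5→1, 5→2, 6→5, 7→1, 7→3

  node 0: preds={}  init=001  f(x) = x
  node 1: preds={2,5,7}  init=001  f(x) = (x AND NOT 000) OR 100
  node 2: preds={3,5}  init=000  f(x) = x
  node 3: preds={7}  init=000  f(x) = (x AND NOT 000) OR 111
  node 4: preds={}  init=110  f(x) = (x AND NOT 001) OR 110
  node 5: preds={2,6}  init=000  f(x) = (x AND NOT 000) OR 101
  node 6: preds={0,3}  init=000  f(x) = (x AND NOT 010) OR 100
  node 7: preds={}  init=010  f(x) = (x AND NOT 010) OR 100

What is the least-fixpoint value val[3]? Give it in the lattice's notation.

111

Trace (14 dequeues):
  [1] u=0 | in 000 | out 001 | ==
  [2] u=1 | in 010 | out 111 | prev 001 | push {}
  [3] u=2 | in 000 | out 000 | ==
  [4] u=3 | in 010 | out 111 | prev 000 | push {2}
  [5] u=4 | in 000 | out 110 | ==
  [6] u=5 | in 000 | out 101 | prev 000 | push {1}
  [7] u=6 | in 111 | out 101 | prev 000 | push {5}
  [8] u=7 | in 000 | out 110 | prev 010 | push {3}
  [9] u=2 | in 111 | out 111 | prev 000 | push {}
  [10] u=1 | in 111 | out 111 | ==
  [11] u=5 | in 111 | out 111 | prev 101 | push {1,2}
  [12] u=3 | in 110 | out 111 | ==
  [13] u=1 | in 111 | out 111 | ==
  [14] u=2 | in 111 | out 111 | ==

Converged values:
  [0] 001
  [1] 111
  [2] 111
  [3] 111
  [4] 110
  [5] 111
  [6] 101
  [7] 110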